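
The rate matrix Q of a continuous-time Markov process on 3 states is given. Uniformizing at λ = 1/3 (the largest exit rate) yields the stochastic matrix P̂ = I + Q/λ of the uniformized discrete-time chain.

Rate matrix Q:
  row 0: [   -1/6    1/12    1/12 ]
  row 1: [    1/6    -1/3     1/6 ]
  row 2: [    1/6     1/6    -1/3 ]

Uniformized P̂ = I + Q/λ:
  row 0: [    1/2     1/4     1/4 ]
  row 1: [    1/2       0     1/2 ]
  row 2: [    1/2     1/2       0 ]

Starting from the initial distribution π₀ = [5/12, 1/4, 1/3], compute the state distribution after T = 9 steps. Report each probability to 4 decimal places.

t=0: π = [0.4167, 0.2500, 0.3333]
t=1: π = [0.5000, 0.2708, 0.2292]
t=2: π = [0.5000, 0.2396, 0.2604]
t=3: π = [0.5000, 0.2552, 0.2448]
t=4: π = [0.5000, 0.2474, 0.2526]
t=5: π = [0.5000, 0.2513, 0.2487]
t=6: π = [0.5000, 0.2493, 0.2507]
t=7: π = [0.5000, 0.2503, 0.2497]
t=8: π = [0.5000, 0.2498, 0.2502]
t=9: π = [0.5000, 0.2501, 0.2499]

π = [0.5000, 0.2501, 0.2499]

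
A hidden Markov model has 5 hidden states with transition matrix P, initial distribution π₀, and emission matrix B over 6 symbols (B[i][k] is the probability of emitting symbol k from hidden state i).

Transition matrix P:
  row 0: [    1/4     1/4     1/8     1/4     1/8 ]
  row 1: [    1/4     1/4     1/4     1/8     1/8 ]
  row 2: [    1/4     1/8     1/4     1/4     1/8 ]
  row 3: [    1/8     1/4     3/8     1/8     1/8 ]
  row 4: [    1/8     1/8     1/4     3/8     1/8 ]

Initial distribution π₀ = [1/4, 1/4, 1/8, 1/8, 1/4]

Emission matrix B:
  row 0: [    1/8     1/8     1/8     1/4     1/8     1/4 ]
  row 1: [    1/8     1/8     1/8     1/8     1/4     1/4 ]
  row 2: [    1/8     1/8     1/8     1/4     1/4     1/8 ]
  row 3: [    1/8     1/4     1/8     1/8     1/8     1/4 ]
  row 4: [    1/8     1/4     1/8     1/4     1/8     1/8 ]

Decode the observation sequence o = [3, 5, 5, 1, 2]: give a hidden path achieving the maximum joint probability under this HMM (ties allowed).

path = [4, 3, 2, 3, 2]

t=0: δ = [6.250e-02, 3.125e-02, 3.125e-02, 1.562e-02, 6.250e-02]  (obs o_0=3)
t=1: δ = [3.906e-03, 3.906e-03, 1.953e-03, 5.859e-03, 9.766e-04]  ψ = [0, 0, 4, 4, 0]  (obs o_1=5)
t=2: δ = [2.441e-04, 3.662e-04, 2.747e-04, 2.441e-04, 9.155e-05]  ψ = [0, 3, 3, 0, 3]  (obs o_2=5)
t=3: δ = [1.144e-05, 1.144e-05, 1.144e-05, 1.717e-05, 1.144e-05]  ψ = [1, 1, 1, 2, 1]  (obs o_3=1)
t=4: δ = [3.576e-07, 5.364e-07, 8.047e-07, 5.364e-07, 2.682e-07]  ψ = [0, 3, 3, 4, 3]  (obs o_4=2)
backtrack: best end state = 2; path = [4, 3, 2, 3, 2]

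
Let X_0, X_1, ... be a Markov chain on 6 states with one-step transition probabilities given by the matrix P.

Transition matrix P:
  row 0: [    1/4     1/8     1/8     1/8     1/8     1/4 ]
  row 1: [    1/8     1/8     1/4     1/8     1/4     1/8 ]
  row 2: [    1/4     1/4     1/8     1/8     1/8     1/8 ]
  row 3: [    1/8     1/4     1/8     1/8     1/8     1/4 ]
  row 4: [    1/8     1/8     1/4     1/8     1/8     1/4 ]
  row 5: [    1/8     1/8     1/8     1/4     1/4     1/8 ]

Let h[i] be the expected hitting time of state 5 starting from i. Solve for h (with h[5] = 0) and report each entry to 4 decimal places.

h = [4.7741, 5.4670, 5.4575, 4.8607, 4.8596, 0.0000]

First-step conditioning: h[5] = 0; for i ≠ 5, h[i] = 1 + Σ_k P[i][k]·h[k].
  h[0] = 1 + 1/4·h[0] + 1/8·h[1] + 1/8·h[2] + 1/8·h[3] + 1/8·h[4]
  h[1] = 1 + 1/8·h[0] + 1/8·h[1] + 1/4·h[2] + 1/8·h[3] + 1/4·h[4]
  h[2] = 1 + 1/4·h[0] + 1/4·h[1] + 1/8·h[2] + 1/8·h[3] + 1/8·h[4]
  h[3] = 1 + 1/8·h[0] + 1/4·h[1] + 1/8·h[2] + 1/8·h[3] + 1/8·h[4]
  h[4] = 1 + 1/8·h[0] + 1/8·h[1] + 1/4·h[2] + 1/8·h[3] + 1/8·h[4]
Solving the 5×5 linear system over states ≠ 5 gives exactly h = [32192/6743, 36864/6743, 36800/6743, 32776/6743, 32768/6743, 0] (h[5] = 0 is the target).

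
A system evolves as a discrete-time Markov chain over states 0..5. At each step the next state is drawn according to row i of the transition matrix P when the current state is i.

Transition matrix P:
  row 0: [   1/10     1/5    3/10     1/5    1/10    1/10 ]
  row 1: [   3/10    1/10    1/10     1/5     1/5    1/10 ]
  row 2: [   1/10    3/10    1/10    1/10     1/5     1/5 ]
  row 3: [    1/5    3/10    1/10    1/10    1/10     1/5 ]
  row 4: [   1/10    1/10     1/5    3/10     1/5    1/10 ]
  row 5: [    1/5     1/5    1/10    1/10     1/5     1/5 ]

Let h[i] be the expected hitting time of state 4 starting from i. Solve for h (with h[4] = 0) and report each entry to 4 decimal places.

First-step conditioning: h[4] = 0; for i ≠ 4, h[i] = 1 + Σ_k P[i][k]·h[k].
  h[0] = 1 + 1/10·h[0] + 1/5·h[1] + 3/10·h[2] + 1/5·h[3] + 1/10·h[5]
  h[1] = 1 + 3/10·h[0] + 1/10·h[1] + 1/10·h[2] + 1/5·h[3] + 1/10·h[5]
  h[2] = 1 + 1/10·h[0] + 3/10·h[1] + 1/10·h[2] + 1/10·h[3] + 1/5·h[5]
  h[3] = 1 + 1/5·h[0] + 3/10·h[1] + 1/10·h[2] + 1/10·h[3] + 1/5·h[5]
  h[5] = 1 + 1/5·h[0] + 1/5·h[1] + 1/10·h[2] + 1/10·h[3] + 1/5·h[5]
Solving the 5×5 linear system over states ≠ 4 gives exactly h = [66900/10183, 62000/10183, 60400/10183, 67090/10183, 0, 60890/10183] (h[4] = 0 is the target).

h = [6.5698, 6.0886, 5.9315, 6.5884, 0.0000, 5.9796]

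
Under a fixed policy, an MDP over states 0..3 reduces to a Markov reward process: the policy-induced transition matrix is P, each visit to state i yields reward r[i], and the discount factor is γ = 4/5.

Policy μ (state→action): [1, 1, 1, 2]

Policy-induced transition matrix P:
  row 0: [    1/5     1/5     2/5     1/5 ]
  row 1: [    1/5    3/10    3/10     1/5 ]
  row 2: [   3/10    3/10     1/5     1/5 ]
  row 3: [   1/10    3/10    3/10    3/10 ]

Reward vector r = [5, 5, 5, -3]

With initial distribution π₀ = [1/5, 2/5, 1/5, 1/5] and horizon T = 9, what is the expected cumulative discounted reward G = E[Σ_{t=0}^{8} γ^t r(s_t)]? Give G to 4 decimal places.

G = 14.1420

t=0: π = [0.2000, 0.4000, 0.2000, 0.2000], E[r] = 3.4000, γ^t·E[r] = 3.400000, running G = 3.400000
t=1: π = [0.2000, 0.2800, 0.3000, 0.2200], E[r] = 3.2400, γ^t·E[r] = 2.592000, running G = 5.992000
t=2: π = [0.2080, 0.2800, 0.2900, 0.2220], E[r] = 3.2240, γ^t·E[r] = 2.063360, running G = 8.055360
t=3: π = [0.2068, 0.2792, 0.2918, 0.2222], E[r] = 3.2224, γ^t·E[r] = 1.649869, running G = 9.705229
t=4: π = [0.2070, 0.2793, 0.2915, 0.2222], E[r] = 3.2222, γ^t·E[r] = 1.319830, running G = 11.025058
t=5: π = [0.2069, 0.2793, 0.2915, 0.2222], E[r] = 3.2222, γ^t·E[r] = 1.055858, running G = 12.080917
t=6: π = [0.2069, 0.2793, 0.2915, 0.2222], E[r] = 3.2222, γ^t·E[r] = 0.844686, running G = 12.925603
t=7: π = [0.2069, 0.2793, 0.2915, 0.2222], E[r] = 3.2222, γ^t·E[r] = 0.675749, running G = 13.601352
t=8: π = [0.2069, 0.2793, 0.2915, 0.2222], E[r] = 3.2222, γ^t·E[r] = 0.540599, running G = 14.141951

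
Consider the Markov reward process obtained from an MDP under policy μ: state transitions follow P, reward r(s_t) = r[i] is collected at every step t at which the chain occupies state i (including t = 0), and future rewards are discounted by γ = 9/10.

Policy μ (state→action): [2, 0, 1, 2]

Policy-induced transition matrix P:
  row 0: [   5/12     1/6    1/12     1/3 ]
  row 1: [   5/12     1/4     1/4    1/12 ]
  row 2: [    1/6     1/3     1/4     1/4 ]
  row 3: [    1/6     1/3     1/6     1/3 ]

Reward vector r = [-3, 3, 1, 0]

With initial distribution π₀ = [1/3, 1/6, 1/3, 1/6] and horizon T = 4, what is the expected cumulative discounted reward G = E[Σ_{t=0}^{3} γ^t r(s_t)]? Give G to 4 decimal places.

G = -0.0136

t=0: π = [0.3333, 0.1667, 0.3333, 0.1667], E[r] = -0.1667, γ^t·E[r] = -0.166667, running G = -0.166667
t=1: π = [0.2917, 0.2639, 0.1806, 0.2639], E[r] = 0.0972, γ^t·E[r] = 0.087500, running G = -0.079167
t=2: π = [0.3056, 0.2627, 0.1794, 0.2523], E[r] = 0.0509, γ^t·E[r] = 0.041250, running G = -0.037917
t=3: π = [0.3087, 0.2605, 0.1780, 0.2527], E[r] = 0.0334, γ^t·E[r] = 0.024328, running G = -0.013589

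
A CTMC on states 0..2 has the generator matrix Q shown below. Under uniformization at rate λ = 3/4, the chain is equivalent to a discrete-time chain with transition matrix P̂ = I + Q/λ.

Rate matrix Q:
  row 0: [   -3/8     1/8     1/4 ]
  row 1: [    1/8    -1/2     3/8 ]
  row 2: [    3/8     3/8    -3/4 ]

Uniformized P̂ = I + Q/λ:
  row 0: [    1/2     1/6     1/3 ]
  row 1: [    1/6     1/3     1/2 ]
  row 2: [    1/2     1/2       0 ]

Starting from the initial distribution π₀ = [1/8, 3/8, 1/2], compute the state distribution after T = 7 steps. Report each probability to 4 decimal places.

t=0: π = [0.1250, 0.3750, 0.5000]
t=1: π = [0.3750, 0.3958, 0.2292]
t=2: π = [0.3681, 0.3090, 0.3229]
t=3: π = [0.3970, 0.3258, 0.2772]
t=4: π = [0.3914, 0.3134, 0.2952]
t=5: π = [0.3955, 0.3173, 0.2871]
t=6: π = [0.3942, 0.3153, 0.2905]
t=7: π = [0.3949, 0.3160, 0.2890]

π = [0.3949, 0.3160, 0.2890]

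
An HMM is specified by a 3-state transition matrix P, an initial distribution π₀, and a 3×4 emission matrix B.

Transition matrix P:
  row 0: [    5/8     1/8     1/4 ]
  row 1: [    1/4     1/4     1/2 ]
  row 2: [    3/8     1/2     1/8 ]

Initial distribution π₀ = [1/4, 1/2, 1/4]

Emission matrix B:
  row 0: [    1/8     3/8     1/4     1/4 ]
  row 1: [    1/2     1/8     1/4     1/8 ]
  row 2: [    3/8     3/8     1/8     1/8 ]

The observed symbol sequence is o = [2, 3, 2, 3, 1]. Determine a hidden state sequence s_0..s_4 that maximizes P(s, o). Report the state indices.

path = [0, 0, 0, 0, 0]

t=0: δ = [6.250e-02, 1.250e-01, 3.125e-02]  (obs o_0=2)
t=1: δ = [9.766e-03, 3.906e-03, 7.812e-03]  ψ = [0, 1, 1]  (obs o_1=3)
t=2: δ = [1.526e-03, 9.766e-04, 3.052e-04]  ψ = [0, 2, 0]  (obs o_2=2)
t=3: δ = [2.384e-04, 3.052e-05, 6.104e-05]  ψ = [0, 1, 1]  (obs o_3=3)
t=4: δ = [5.588e-05, 3.815e-06, 2.235e-05]  ψ = [0, 2, 0]  (obs o_4=1)
backtrack: best end state = 0; path = [0, 0, 0, 0, 0]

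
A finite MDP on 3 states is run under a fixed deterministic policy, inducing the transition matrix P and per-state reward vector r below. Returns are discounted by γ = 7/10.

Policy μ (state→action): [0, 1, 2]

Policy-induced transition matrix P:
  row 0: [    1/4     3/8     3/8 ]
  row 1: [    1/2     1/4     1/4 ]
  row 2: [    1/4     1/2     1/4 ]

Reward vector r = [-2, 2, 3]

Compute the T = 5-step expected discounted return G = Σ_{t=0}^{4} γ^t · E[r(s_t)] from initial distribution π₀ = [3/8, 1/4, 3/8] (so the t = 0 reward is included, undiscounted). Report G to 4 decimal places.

G = 2.5896

t=0: π = [0.3750, 0.2500, 0.3750], E[r] = 0.8750, γ^t·E[r] = 0.875000, running G = 0.875000
t=1: π = [0.3125, 0.3906, 0.2969], E[r] = 1.0469, γ^t·E[r] = 0.732813, running G = 1.607813
t=2: π = [0.3477, 0.3633, 0.2891], E[r] = 0.8984, γ^t·E[r] = 0.440234, running G = 2.048047
t=3: π = [0.3408, 0.3657, 0.2935], E[r] = 0.9302, γ^t·E[r] = 0.319050, running G = 2.367097
t=4: π = [0.3414, 0.3660, 0.2926], E[r] = 0.9269, γ^t·E[r] = 0.222544, running G = 2.589641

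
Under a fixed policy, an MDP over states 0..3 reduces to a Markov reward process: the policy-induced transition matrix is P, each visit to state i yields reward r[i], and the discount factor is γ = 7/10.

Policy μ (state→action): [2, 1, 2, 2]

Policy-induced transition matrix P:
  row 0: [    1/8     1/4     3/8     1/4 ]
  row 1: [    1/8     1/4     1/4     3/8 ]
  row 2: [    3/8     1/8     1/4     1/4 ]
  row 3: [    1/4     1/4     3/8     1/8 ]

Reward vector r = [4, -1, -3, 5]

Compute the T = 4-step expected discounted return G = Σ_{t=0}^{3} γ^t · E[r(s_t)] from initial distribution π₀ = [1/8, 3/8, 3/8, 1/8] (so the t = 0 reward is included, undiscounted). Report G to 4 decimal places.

G = 1.3594

t=0: π = [0.1250, 0.3750, 0.3750, 0.1250], E[r] = -0.3750, γ^t·E[r] = -0.375000, running G = -0.375000
t=1: π = [0.2344, 0.2031, 0.2813, 0.2813], E[r] = 1.2969, γ^t·E[r] = 0.907813, running G = 0.532813
t=2: π = [0.2305, 0.2148, 0.3145, 0.2402], E[r] = 0.9648, γ^t·E[r] = 0.472773, running G = 1.005586
t=3: π = [0.2336, 0.2107, 0.3088, 0.2468], E[r] = 1.0315, γ^t·E[r] = 0.353802, running G = 1.359388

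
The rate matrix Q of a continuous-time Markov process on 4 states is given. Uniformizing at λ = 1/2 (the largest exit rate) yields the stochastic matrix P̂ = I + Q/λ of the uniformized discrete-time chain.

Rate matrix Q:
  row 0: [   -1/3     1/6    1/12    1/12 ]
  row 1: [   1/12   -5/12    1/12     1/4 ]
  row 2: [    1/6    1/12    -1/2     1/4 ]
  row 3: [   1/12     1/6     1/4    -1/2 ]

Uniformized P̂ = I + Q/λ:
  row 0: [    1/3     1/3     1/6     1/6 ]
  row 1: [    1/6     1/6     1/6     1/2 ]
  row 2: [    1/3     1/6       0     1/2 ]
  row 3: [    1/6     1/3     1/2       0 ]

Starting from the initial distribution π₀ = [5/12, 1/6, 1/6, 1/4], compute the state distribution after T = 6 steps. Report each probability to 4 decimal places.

t=0: π = [0.4167, 0.1667, 0.1667, 0.2500]
t=1: π = [0.2639, 0.2778, 0.2222, 0.2361]
t=2: π = [0.2477, 0.2500, 0.2083, 0.2940]
t=3: π = [0.2427, 0.2569, 0.2299, 0.2704]
t=4: π = [0.2454, 0.2522, 0.2185, 0.2839]
t=5: π = [0.2440, 0.2549, 0.2249, 0.2762]
t=6: π = [0.2448, 0.2534, 0.2213, 0.2805]

π = [0.2448, 0.2534, 0.2213, 0.2805]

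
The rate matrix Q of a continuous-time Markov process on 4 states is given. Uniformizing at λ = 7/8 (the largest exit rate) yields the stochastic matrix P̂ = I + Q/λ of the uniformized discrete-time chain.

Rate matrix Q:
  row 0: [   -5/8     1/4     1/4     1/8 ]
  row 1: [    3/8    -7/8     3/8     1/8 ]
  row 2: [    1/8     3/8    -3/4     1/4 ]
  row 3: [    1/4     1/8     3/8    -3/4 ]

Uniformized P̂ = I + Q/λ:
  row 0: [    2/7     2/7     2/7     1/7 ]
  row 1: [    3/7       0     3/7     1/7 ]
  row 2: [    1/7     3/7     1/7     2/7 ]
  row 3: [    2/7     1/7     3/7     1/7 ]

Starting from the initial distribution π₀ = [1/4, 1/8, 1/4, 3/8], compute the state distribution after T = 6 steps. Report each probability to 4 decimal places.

t=0: π = [0.2500, 0.1250, 0.2500, 0.3750]
t=1: π = [0.2679, 0.2321, 0.3214, 0.1786]
t=2: π = [0.2730, 0.2398, 0.2985, 0.1888]
t=3: π = [0.2773, 0.2329, 0.3043, 0.1855]
t=4: π = [0.2755, 0.2362, 0.3020, 0.1863]
t=5: π = [0.2763, 0.2348, 0.3029, 0.1860]
t=6: π = [0.2760, 0.2353, 0.3025, 0.1861]

π = [0.2760, 0.2353, 0.3025, 0.1861]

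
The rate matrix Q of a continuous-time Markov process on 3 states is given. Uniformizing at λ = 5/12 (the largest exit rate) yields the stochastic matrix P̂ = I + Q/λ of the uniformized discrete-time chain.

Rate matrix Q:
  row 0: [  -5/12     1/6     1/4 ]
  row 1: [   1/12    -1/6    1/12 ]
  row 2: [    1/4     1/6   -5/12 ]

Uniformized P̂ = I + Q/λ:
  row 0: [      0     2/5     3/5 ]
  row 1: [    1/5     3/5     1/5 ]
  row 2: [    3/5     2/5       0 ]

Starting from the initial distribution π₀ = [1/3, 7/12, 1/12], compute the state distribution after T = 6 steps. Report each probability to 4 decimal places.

π = [0.2558, 0.5000, 0.2442]

t=0: π = [0.3333, 0.5833, 0.0833]
t=1: π = [0.1667, 0.5167, 0.3167]
t=2: π = [0.2933, 0.5033, 0.2033]
t=3: π = [0.2227, 0.5007, 0.2767]
t=4: π = [0.2661, 0.5001, 0.2337]
t=5: π = [0.2403, 0.5000, 0.2597]
t=6: π = [0.2558, 0.5000, 0.2442]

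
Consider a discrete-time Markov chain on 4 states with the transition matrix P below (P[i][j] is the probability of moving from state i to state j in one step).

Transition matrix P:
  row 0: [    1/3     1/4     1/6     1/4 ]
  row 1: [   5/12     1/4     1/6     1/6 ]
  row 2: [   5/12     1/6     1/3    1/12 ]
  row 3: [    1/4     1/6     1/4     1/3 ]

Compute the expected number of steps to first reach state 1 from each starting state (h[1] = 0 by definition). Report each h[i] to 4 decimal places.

h = [4.7158, 0.0000, 5.0947, 5.1789]

First-step conditioning: h[1] = 0; for i ≠ 1, h[i] = 1 + Σ_k P[i][k]·h[k].
  h[0] = 1 + 1/3·h[0] + 1/6·h[2] + 1/4·h[3]
  h[2] = 1 + 5/12·h[0] + 1/3·h[2] + 1/12·h[3]
  h[3] = 1 + 1/4·h[0] + 1/4·h[2] + 1/3·h[3]
Solving the 3×3 linear system over states ≠ 1 gives exactly h = [448/95, 0, 484/95, 492/95] (h[1] = 0 is the target).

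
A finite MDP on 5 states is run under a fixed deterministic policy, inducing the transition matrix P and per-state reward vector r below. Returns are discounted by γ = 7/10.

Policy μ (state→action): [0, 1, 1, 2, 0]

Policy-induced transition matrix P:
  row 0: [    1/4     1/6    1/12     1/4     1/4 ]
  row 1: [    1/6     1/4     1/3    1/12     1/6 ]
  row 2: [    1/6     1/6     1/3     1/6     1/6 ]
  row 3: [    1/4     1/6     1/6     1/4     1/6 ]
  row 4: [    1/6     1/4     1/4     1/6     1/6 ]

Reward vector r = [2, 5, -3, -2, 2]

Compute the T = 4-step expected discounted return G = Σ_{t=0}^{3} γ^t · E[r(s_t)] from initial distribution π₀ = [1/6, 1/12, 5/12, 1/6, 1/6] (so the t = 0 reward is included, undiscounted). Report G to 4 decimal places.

t=0: π = [0.1667, 0.0833, 0.4167, 0.1667, 0.1667], E[r] = -0.5000, γ^t·E[r] = -0.500000, running G = -0.500000
t=1: π = [0.1944, 0.1875, 0.2500, 0.1875, 0.1806], E[r] = 0.5625, γ^t·E[r] = 0.393750, running G = -0.106250
t=2: π = [0.1985, 0.1973, 0.2384, 0.1829, 0.1829], E[r] = 0.6684, γ^t·E[r] = 0.327517, running G = 0.221267
t=3: π = [0.1984, 0.1984, 0.2380, 0.1820, 0.1832], E[r] = 0.6771, γ^t·E[r] = 0.232240, running G = 0.453507

G = 0.4535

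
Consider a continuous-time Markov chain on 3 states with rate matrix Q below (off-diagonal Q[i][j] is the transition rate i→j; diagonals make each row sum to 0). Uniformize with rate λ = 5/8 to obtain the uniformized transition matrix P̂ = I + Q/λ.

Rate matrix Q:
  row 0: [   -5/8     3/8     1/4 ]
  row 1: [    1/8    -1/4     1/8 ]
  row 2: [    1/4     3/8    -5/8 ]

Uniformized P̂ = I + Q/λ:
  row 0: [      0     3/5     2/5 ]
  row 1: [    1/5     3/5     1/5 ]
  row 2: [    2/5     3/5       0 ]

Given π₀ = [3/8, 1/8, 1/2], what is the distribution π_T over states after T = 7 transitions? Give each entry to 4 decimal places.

π = [0.2001, 0.6000, 0.1999]

t=0: π = [0.3750, 0.1250, 0.5000]
t=1: π = [0.2250, 0.6000, 0.1750]
t=2: π = [0.1900, 0.6000, 0.2100]
t=3: π = [0.2040, 0.6000, 0.1960]
t=4: π = [0.1984, 0.6000, 0.2016]
t=5: π = [0.2006, 0.6000, 0.1994]
t=6: π = [0.1997, 0.6000, 0.2003]
t=7: π = [0.2001, 0.6000, 0.1999]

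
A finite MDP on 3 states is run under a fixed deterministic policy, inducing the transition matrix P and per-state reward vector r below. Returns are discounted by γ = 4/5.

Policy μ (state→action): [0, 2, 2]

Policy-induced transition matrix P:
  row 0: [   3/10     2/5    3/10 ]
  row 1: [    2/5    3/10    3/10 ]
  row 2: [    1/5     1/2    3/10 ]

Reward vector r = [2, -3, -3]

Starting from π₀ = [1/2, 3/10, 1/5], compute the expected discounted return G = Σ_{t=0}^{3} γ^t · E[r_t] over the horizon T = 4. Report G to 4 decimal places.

G = -3.3359

t=0: π = [0.5000, 0.3000, 0.2000], E[r] = -0.5000, γ^t·E[r] = -0.500000, running G = -0.500000
t=1: π = [0.3100, 0.3900, 0.3000], E[r] = -1.4500, γ^t·E[r] = -1.160000, running G = -1.660000
t=2: π = [0.3090, 0.3910, 0.3000], E[r] = -1.4550, γ^t·E[r] = -0.931200, running G = -2.591200
t=3: π = [0.3091, 0.3909, 0.3000], E[r] = -1.4545, γ^t·E[r] = -0.744704, running G = -3.335904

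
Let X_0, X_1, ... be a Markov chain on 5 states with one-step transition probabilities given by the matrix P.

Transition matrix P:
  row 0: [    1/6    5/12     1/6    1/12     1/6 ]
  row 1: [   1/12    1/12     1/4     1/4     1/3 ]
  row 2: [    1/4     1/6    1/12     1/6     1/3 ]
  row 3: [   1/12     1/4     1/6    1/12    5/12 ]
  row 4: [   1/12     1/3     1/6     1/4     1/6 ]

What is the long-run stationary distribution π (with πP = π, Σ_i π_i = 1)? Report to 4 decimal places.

π = [0.1222, 0.2395, 0.1723, 0.1845, 0.2814]

Balance equations π_j = Σ_i π_i·P[i][j]:
  π_0 = 1/6·π_0 + 1/12·π_1 + 1/4·π_2 + 1/12·π_3 + 1/12·π_4
  π_1 = 5/12·π_0 + 1/12·π_1 + 1/6·π_2 + 1/4·π_3 + 1/3·π_4
  π_2 = 1/6·π_0 + 1/4·π_1 + 1/12·π_2 + 1/6·π_3 + 1/6·π_4
  π_3 = 1/12·π_0 + 1/4·π_1 + 1/6·π_2 + 1/12·π_3 + 1/4·π_4
  normalize: π_0 + π_1 + π_2 + π_3 + π_4 = 1
Solving the linear system gives exactly π = [3703/30295, 7257/30295, 5219/30295, 1118/6059, 8526/30295].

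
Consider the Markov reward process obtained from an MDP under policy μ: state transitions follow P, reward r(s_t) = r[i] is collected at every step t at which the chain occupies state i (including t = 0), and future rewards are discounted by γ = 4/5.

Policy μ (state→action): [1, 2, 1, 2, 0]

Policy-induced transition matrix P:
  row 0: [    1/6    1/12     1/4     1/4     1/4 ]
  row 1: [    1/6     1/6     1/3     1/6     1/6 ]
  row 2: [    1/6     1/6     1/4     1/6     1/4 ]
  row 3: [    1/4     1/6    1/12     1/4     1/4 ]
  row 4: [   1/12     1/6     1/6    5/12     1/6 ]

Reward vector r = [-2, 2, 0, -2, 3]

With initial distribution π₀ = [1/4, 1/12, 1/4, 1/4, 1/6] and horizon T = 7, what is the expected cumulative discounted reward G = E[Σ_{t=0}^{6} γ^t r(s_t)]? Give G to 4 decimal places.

t=0: π = [0.2500, 0.0833, 0.2500, 0.2500, 0.1667], E[r] = -0.3333, γ^t·E[r] = -0.333333, running G = -0.333333
t=1: π = [0.1736, 0.1458, 0.2014, 0.2500, 0.2292], E[r] = 0.1319, γ^t·E[r] = 0.105556, running G = -0.227778
t=2: π = [0.1684, 0.1522, 0.2014, 0.2593, 0.2188], E[r] = 0.1053, γ^t·E[r] = 0.067407, running G = -0.160370
t=3: π = [0.1700, 0.1526, 0.2012, 0.2570, 0.2191], E[r] = 0.1085, γ^t·E[r] = 0.055531, running G = -0.104840
t=4: π = [0.1698, 0.1525, 0.2016, 0.2570, 0.2190], E[r] = 0.1084, γ^t·E[r] = 0.044385, running G = -0.060454
t=5: π = [0.1698, 0.1525, 0.2016, 0.2570, 0.2190], E[r] = 0.1085, γ^t·E[r] = 0.035552, running G = -0.024902
t=6: π = [0.1698, 0.1525, 0.2016, 0.2570, 0.2190], E[r] = 0.1085, γ^t·E[r] = 0.028440, running G = 0.003537

G = 0.0035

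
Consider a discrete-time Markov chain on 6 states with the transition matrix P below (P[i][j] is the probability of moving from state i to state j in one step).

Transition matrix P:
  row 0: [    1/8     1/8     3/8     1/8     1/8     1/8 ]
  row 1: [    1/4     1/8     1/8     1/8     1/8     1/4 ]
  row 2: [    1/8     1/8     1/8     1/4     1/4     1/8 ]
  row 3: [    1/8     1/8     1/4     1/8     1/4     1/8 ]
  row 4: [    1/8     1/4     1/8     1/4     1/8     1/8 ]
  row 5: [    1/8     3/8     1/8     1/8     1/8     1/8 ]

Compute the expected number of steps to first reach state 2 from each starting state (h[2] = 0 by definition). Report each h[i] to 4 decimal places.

First-step conditioning: h[2] = 0; for i ≠ 2, h[i] = 1 + Σ_k P[i][k]·h[k].
  h[0] = 1 + 1/8·h[0] + 1/8·h[1] + 1/8·h[3] + 1/8·h[4] + 1/8·h[5]
  h[1] = 1 + 1/4·h[0] + 1/8·h[1] + 1/8·h[3] + 1/8·h[4] + 1/4·h[5]
  h[3] = 1 + 1/8·h[0] + 1/8·h[1] + 1/8·h[3] + 1/4·h[4] + 1/8·h[5]
  h[4] = 1 + 1/8·h[0] + 1/4·h[1] + 1/4·h[3] + 1/8·h[4] + 1/8·h[5]
  h[5] = 1 + 1/8·h[0] + 3/8·h[1] + 1/8·h[3] + 1/8·h[4] + 1/8·h[5]
Solving the 5×5 linear system over states ≠ 2 gives exactly h = [217/52, 70/13, 0, 568/117, 638/117, 287/52] (h[2] = 0 is the target).

h = [4.1731, 5.3846, 0.0000, 4.8547, 5.4530, 5.5192]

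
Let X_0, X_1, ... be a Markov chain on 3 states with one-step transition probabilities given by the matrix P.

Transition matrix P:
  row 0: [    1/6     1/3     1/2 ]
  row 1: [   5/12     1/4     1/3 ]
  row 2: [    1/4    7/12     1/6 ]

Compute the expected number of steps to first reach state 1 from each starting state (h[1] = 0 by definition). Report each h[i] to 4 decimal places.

h = [2.3415, 0.0000, 1.9024]

First-step conditioning: h[1] = 0; for i ≠ 1, h[i] = 1 + Σ_k P[i][k]·h[k].
  h[0] = 1 + 1/6·h[0] + 1/2·h[2]
  h[2] = 1 + 1/4·h[0] + 1/6·h[2]
Solving the 2×2 linear system over states ≠ 1 gives exactly h = [96/41, 0, 78/41] (h[1] = 0 is the target).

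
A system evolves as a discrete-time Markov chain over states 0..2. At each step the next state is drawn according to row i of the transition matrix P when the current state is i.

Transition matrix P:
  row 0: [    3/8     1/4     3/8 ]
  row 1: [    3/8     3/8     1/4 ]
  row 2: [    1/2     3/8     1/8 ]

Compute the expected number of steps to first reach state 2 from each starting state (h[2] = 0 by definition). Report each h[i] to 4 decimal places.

h = [2.9474, 3.3684, 0.0000]

First-step conditioning: h[2] = 0; for i ≠ 2, h[i] = 1 + Σ_k P[i][k]·h[k].
  h[0] = 1 + 3/8·h[0] + 1/4·h[1]
  h[1] = 1 + 3/8·h[0] + 3/8·h[1]
Solving the 2×2 linear system over states ≠ 2 gives exactly h = [56/19, 64/19, 0] (h[2] = 0 is the target).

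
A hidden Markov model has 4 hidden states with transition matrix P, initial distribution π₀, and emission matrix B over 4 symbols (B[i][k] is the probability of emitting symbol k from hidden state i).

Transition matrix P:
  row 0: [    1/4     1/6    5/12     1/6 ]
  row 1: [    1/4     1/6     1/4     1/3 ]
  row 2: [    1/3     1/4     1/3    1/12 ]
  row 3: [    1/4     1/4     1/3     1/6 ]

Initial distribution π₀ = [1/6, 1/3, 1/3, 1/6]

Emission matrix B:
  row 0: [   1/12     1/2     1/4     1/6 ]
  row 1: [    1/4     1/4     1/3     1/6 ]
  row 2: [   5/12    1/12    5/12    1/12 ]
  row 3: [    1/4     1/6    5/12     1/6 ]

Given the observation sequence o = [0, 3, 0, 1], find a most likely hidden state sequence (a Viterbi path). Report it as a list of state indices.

path = [2, 0, 2, 0]

t=0: δ = [1.389e-02, 8.333e-02, 1.389e-01, 4.167e-02]  (obs o_0=0)
t=1: δ = [7.716e-03, 5.787e-03, 3.858e-03, 4.630e-03]  ψ = [2, 2, 2, 1]  (obs o_1=3)
t=2: δ = [1.608e-04, 3.215e-04, 1.340e-03, 4.823e-04]  ψ = [0, 0, 0, 1]  (obs o_2=0)
t=3: δ = [2.233e-04, 8.372e-05, 3.721e-05, 1.861e-05]  ψ = [2, 2, 2, 2]  (obs o_3=1)
backtrack: best end state = 0; path = [2, 0, 2, 0]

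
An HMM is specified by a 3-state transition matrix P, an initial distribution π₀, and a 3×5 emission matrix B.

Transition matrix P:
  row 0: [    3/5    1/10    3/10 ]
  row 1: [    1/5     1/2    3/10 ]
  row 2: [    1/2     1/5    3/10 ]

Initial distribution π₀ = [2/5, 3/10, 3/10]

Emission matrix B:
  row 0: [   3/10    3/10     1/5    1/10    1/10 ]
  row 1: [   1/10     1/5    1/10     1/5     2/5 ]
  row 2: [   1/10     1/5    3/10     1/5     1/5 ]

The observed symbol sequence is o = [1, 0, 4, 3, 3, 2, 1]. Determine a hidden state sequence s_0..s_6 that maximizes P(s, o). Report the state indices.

path = [0, 0, 1, 1, 1, 2, 0]

t=0: δ = [1.200e-01, 6.000e-02, 6.000e-02]  (obs o_0=1)
t=1: δ = [2.160e-02, 3.000e-03, 3.600e-03]  ψ = [0, 1, 0]  (obs o_1=0)
t=2: δ = [1.296e-03, 8.640e-04, 1.296e-03]  ψ = [0, 0, 0]  (obs o_2=4)
t=3: δ = [7.776e-05, 8.640e-05, 7.776e-05]  ψ = [0, 1, 0]  (obs o_3=3)
t=4: δ = [4.666e-06, 8.640e-06, 5.184e-06]  ψ = [0, 1, 1]  (obs o_4=3)
t=5: δ = [5.599e-07, 4.320e-07, 7.776e-07]  ψ = [0, 1, 1]  (obs o_5=2)
t=6: δ = [1.166e-07, 4.320e-08, 4.666e-08]  ψ = [2, 1, 2]  (obs o_6=1)
backtrack: best end state = 0; path = [0, 0, 1, 1, 1, 2, 0]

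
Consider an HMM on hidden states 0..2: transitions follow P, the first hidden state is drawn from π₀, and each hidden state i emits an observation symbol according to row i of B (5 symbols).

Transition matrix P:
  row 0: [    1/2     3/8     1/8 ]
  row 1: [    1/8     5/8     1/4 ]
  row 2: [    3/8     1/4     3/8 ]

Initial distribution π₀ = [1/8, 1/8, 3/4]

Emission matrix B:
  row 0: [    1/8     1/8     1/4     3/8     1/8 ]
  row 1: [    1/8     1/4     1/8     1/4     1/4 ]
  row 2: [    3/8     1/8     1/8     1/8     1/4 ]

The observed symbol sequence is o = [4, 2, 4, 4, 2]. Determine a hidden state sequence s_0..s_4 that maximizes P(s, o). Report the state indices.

path = [2, 0, 1, 1, 1]

t=0: δ = [1.562e-02, 3.125e-02, 1.875e-01]  (obs o_0=4)
t=1: δ = [1.758e-02, 5.859e-03, 8.789e-03]  ψ = [2, 2, 2]  (obs o_1=2)
t=2: δ = [1.099e-03, 1.648e-03, 8.240e-04]  ψ = [0, 0, 2]  (obs o_2=4)
t=3: δ = [6.866e-05, 2.575e-04, 1.030e-04]  ψ = [0, 1, 1]  (obs o_3=4)
t=4: δ = [9.656e-06, 2.012e-05, 8.047e-06]  ψ = [2, 1, 1]  (obs o_4=2)
backtrack: best end state = 1; path = [2, 0, 1, 1, 1]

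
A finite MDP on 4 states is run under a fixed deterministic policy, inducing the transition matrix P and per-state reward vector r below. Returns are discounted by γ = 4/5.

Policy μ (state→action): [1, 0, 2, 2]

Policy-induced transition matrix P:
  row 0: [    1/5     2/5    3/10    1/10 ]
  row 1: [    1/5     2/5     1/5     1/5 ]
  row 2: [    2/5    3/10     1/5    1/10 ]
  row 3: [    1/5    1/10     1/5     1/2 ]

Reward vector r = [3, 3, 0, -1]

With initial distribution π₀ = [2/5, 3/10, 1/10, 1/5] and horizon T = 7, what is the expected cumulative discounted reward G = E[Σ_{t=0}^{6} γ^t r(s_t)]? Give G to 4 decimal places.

t=0: π = [0.4000, 0.3000, 0.1000, 0.2000], E[r] = 1.9000, γ^t·E[r] = 1.900000, running G = 1.900000
t=1: π = [0.2200, 0.3300, 0.2400, 0.2100], E[r] = 1.4400, γ^t·E[r] = 1.152000, running G = 3.052000
t=2: π = [0.2480, 0.3130, 0.2220, 0.2170], E[r] = 1.4660, γ^t·E[r] = 0.938240, running G = 3.990240
t=3: π = [0.2444, 0.3127, 0.2248, 0.2181], E[r] = 1.4532, γ^t·E[r] = 0.744038, running G = 4.734278
t=4: π = [0.2450, 0.3121, 0.2244, 0.2185], E[r] = 1.4526, γ^t·E[r] = 0.595001, running G = 5.329280
t=5: π = [0.2449, 0.3120, 0.2245, 0.2186], E[r] = 1.4521, γ^t·E[r] = 0.475811, running G = 5.805091
t=6: π = [0.2449, 0.3120, 0.2245, 0.2186], E[r] = 1.4520, γ^t·E[r] = 0.380620, running G = 6.185711

G = 6.1857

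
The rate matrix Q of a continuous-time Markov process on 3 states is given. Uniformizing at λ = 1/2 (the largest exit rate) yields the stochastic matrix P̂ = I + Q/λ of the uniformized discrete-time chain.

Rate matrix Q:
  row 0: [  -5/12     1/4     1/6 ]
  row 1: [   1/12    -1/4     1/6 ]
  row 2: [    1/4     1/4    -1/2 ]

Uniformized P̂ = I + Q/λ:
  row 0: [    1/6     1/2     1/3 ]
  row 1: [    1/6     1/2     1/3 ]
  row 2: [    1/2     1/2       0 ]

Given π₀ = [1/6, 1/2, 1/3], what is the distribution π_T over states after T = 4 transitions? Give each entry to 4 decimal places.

π = [0.2490, 0.5000, 0.2510]

t=0: π = [0.1667, 0.5000, 0.3333]
t=1: π = [0.2778, 0.5000, 0.2222]
t=2: π = [0.2407, 0.5000, 0.2593]
t=3: π = [0.2531, 0.5000, 0.2469]
t=4: π = [0.2490, 0.5000, 0.2510]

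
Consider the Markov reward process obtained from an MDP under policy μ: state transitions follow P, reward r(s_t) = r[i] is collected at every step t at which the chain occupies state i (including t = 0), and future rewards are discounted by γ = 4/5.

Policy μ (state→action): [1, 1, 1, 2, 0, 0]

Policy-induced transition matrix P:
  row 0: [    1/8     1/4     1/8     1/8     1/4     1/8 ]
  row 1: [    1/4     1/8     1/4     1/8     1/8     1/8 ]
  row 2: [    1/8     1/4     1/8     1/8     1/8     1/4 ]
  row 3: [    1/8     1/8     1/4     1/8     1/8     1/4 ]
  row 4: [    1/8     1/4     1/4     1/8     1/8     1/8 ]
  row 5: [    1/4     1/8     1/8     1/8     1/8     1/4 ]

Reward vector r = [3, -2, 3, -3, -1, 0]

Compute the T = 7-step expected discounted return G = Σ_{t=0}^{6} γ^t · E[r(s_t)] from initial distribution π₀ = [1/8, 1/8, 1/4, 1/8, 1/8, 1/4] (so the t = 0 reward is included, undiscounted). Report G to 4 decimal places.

t=0: π = [0.1250, 0.1250, 0.2500, 0.1250, 0.1250, 0.2500], E[r] = 0.3750, γ^t·E[r] = 0.375000, running G = 0.375000
t=1: π = [0.1719, 0.1875, 0.1719, 0.1250, 0.1406, 0.2031], E[r] = 0.1406, γ^t·E[r] = 0.112500, running G = 0.487500
t=2: π = [0.1738, 0.1855, 0.1816, 0.1250, 0.1465, 0.1875], E[r] = 0.1738, γ^t·E[r] = 0.111250, running G = 0.598750
t=3: π = [0.1716, 0.1877, 0.1821, 0.1250, 0.1467, 0.1868], E[r] = 0.1641, γ^t·E[r] = 0.084000, running G = 0.682750
t=4: π = [0.1718, 0.1876, 0.1824, 0.1250, 0.1465, 0.1867], E[r] = 0.1662, γ^t·E[r] = 0.068063, running G = 0.750813
t=5: π = [0.1718, 0.1876, 0.1824, 0.1250, 0.1465, 0.1868], E[r] = 0.1658, γ^t·E[r] = 0.054343, running G = 0.805155
t=6: π = [0.1718, 0.1876, 0.1824, 0.1250, 0.1465, 0.1868], E[r] = 0.1659, γ^t·E[r] = 0.043490, running G = 0.848645

G = 0.8486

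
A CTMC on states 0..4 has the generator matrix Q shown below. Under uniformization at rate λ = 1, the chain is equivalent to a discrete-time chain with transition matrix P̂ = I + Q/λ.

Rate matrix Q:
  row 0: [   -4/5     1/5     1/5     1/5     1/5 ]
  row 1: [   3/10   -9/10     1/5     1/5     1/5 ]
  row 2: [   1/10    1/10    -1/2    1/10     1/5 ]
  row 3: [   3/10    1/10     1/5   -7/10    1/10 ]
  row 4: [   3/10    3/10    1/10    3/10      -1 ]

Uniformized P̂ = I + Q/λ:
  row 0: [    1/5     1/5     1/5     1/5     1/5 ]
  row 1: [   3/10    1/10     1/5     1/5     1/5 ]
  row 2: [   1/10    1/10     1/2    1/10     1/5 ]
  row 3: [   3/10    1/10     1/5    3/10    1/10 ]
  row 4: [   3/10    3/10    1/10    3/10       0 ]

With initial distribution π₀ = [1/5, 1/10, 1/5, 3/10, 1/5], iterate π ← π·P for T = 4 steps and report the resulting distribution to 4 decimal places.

π = [0.2249, 0.1523, 0.2639, 0.2096, 0.1492]

t=0: π = [0.2000, 0.1000, 0.2000, 0.3000, 0.2000]
t=1: π = [0.2400, 0.1600, 0.2400, 0.2300, 0.1300]
t=2: π = [0.2280, 0.1500, 0.2590, 0.2120, 0.1510]
t=3: π = [0.2254, 0.1530, 0.2626, 0.2104, 0.1486]
t=4: π = [0.2249, 0.1523, 0.2639, 0.2096, 0.1492]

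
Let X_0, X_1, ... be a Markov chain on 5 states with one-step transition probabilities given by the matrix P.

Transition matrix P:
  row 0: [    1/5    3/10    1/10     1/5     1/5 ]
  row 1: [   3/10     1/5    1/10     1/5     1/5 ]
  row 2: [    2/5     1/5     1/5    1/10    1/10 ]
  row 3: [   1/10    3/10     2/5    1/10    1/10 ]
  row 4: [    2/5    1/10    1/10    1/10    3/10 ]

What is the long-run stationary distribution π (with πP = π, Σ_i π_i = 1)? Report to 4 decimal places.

Balance equations π_j = Σ_i π_i·P[i][j]:
  π_0 = 1/5·π_0 + 3/10·π_1 + 2/5·π_2 + 1/10·π_3 + 2/5·π_4
  π_1 = 3/10·π_0 + 1/5·π_1 + 1/5·π_2 + 3/10·π_3 + 1/10·π_4
  π_2 = 1/10·π_0 + 1/10·π_1 + 1/5·π_2 + 2/5·π_3 + 1/10·π_4
  π_3 = 1/5·π_0 + 1/5·π_1 + 1/10·π_2 + 1/10·π_3 + 1/10·π_4
  normalize: π_0 + π_1 + π_2 + π_3 + π_4 = 1
Solving the linear system gives exactly π = [1381/4983, 372/1661, 73/453, 68/453, 85/453].

π = [0.2771, 0.2240, 0.1611, 0.1501, 0.1876]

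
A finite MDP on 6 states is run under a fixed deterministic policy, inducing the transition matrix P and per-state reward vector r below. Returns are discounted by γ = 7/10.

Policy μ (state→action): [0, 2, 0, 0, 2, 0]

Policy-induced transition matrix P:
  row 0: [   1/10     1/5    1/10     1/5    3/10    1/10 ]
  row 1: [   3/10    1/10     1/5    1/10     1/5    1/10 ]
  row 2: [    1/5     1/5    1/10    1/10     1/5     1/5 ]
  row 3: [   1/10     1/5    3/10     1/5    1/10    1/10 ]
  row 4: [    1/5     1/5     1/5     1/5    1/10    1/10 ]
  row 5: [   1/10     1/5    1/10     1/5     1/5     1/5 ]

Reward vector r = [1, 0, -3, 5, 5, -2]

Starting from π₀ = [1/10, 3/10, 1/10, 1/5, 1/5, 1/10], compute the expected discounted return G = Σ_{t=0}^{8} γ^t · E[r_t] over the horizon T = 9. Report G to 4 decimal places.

G = 4.0391

t=0: π = [0.1000, 0.3000, 0.1000, 0.2000, 0.2000, 0.1000], E[r] = 1.6000, γ^t·E[r] = 1.600000, running G = 1.600000
t=1: π = [0.1900, 0.1700, 0.1900, 0.1600, 0.1700, 0.1200], E[r] = 1.0300, γ^t·E[r] = 0.721000, running G = 2.321000
t=2: π = [0.1700, 0.1830, 0.1660, 0.1640, 0.1860, 0.1310], E[r] = 1.1600, γ^t·E[r] = 0.568400, running G = 2.889400
t=3: π = [0.1718, 0.1817, 0.1697, 0.1651, 0.1820, 0.1297], E[r] = 1.1388, γ^t·E[r] = 0.390608, running G = 3.280008
t=4: π = [0.1715, 0.1818, 0.1694, 0.1649, 0.1825, 0.1299], E[r] = 1.1401, γ^t·E[r] = 0.273740, running G = 3.553749
t=5: π = [0.1716, 0.1818, 0.1694, 0.1649, 0.1824, 0.1299], E[r] = 1.1400, γ^t·E[r] = 0.191593, running G = 3.745342
t=6: π = [0.1715, 0.1818, 0.1694, 0.1649, 0.1824, 0.1299], E[r] = 1.1400, γ^t·E[r] = 0.134120, running G = 3.879462
t=7: π = [0.1715, 0.1818, 0.1694, 0.1649, 0.1824, 0.1299], E[r] = 1.1400, γ^t·E[r] = 0.093883, running G = 3.973345
t=8: π = [0.1715, 0.1818, 0.1694, 0.1649, 0.1824, 0.1299], E[r] = 1.1400, γ^t·E[r] = 0.065718, running G = 4.039063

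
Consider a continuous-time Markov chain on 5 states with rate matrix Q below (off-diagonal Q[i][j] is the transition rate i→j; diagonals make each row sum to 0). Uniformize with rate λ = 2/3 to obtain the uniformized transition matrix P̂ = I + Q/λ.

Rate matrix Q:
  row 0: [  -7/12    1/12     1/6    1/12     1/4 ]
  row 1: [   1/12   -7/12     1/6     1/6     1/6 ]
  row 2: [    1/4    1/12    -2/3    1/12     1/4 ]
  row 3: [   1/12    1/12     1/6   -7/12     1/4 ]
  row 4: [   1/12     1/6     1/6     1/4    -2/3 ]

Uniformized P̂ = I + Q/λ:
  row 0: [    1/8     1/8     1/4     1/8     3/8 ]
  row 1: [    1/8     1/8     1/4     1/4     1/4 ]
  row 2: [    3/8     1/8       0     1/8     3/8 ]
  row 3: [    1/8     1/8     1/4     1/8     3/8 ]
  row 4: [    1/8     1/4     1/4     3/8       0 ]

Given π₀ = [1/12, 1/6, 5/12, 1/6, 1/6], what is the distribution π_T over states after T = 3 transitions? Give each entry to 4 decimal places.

t=0: π = [0.0833, 0.1667, 0.4167, 0.1667, 0.1667]
t=1: π = [0.2292, 0.1458, 0.1458, 0.1875, 0.2917]
t=2: π = [0.1615, 0.1615, 0.2135, 0.2161, 0.2474]
t=3: π = [0.1784, 0.1559, 0.1966, 0.2070, 0.2620]

π = [0.1784, 0.1559, 0.1966, 0.2070, 0.2620]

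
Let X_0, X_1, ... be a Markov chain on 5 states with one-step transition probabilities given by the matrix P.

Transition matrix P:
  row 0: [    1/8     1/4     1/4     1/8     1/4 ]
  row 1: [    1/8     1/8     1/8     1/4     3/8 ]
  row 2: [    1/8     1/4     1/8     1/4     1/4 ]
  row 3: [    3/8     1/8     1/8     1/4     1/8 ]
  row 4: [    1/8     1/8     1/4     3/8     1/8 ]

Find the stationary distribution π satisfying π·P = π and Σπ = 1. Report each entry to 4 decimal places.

Balance equations π_j = Σ_i π_i·P[i][j]:
  π_0 = 1/8·π_0 + 1/8·π_1 + 1/8·π_2 + 3/8·π_3 + 1/8·π_4
  π_1 = 1/4·π_0 + 1/8·π_1 + 1/4·π_2 + 1/8·π_3 + 1/8·π_4
  π_2 = 1/4·π_0 + 1/8·π_1 + 1/8·π_2 + 1/8·π_3 + 1/4·π_4
  π_3 = 1/8·π_0 + 1/4·π_1 + 1/4·π_2 + 1/4·π_3 + 3/8·π_4
  normalize: π_0 + π_1 + π_2 + π_3 + π_4 = 1
Solving the linear system gives exactly π = [517/2746, 234/1373, 481/2746, 695/2746, 585/2746].

π = [0.1883, 0.1704, 0.1752, 0.2531, 0.2130]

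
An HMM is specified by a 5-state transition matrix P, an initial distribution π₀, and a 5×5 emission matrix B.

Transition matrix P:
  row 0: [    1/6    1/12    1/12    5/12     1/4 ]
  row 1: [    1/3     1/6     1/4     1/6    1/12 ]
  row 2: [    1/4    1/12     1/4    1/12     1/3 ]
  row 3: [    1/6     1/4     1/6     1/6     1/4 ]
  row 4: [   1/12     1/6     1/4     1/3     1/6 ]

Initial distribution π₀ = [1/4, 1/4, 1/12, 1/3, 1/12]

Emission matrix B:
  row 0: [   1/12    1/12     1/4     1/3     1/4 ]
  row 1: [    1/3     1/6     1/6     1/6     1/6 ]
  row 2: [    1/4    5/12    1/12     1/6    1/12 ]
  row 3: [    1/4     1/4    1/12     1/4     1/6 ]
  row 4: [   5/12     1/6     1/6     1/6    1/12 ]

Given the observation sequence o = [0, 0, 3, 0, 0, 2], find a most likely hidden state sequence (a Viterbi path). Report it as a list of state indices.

path = [3, 1, 0, 3, 1, 0]

t=0: δ = [2.083e-02, 8.333e-02, 2.083e-02, 8.333e-02, 3.472e-02]  (obs o_0=0)
t=1: δ = [2.315e-03, 6.944e-03, 5.208e-03, 3.472e-03, 8.681e-03]  ψ = [1, 3, 1, 1, 3]  (obs o_1=0)
t=2: δ = [7.716e-04, 2.411e-04, 3.617e-04, 7.234e-04, 2.894e-04]  ψ = [1, 4, 4, 4, 2]  (obs o_2=3)
t=3: δ = [1.072e-05, 6.028e-05, 3.014e-05, 8.038e-05, 8.038e-05]  ψ = [0, 3, 3, 0, 0]  (obs o_3=0)
t=4: δ = [1.674e-06, 6.698e-06, 5.023e-06, 6.698e-06, 8.372e-06]  ψ = [1, 3, 4, 4, 3]  (obs o_4=0)
t=5: δ = [5.582e-07, 2.791e-07, 1.744e-07, 2.326e-07, 2.791e-07]  ψ = [1, 3, 4, 4, 2]  (obs o_5=2)
backtrack: best end state = 0; path = [3, 1, 0, 3, 1, 0]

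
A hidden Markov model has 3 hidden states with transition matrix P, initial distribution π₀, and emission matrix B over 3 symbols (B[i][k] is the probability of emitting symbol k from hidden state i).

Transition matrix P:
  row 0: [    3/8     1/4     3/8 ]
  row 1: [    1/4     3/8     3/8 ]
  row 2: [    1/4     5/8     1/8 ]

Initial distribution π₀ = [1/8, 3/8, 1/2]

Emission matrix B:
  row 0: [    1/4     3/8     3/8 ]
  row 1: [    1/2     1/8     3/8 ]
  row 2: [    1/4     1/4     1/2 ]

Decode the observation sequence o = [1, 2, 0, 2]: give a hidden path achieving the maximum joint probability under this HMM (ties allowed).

t=0: δ = [4.688e-02, 4.688e-02, 1.250e-01]  (obs o_0=1)
t=1: δ = [1.172e-02, 2.930e-02, 8.789e-03]  ψ = [2, 2, 0]  (obs o_1=2)
t=2: δ = [1.831e-03, 5.493e-03, 2.747e-03]  ψ = [1, 1, 1]  (obs o_2=0)
t=3: δ = [5.150e-04, 7.725e-04, 1.030e-03]  ψ = [1, 1, 1]  (obs o_3=2)
backtrack: best end state = 2; path = [2, 1, 1, 2]

path = [2, 1, 1, 2]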